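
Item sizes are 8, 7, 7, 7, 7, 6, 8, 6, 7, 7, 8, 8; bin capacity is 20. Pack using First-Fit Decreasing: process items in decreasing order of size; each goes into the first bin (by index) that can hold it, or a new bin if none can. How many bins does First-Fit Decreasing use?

Sorted descending: 8, 8, 8, 8, 7, 7, 7, 7, 7, 7, 6, 6.
Put 8 in bin 1; 12 remain.
Put 8 in bin 1; 4 remain.
Put 8 in bin 2; 12 remain.
Put 8 in bin 2; 4 remain.
Put 7 in bin 3; 13 remain.
Put 7 in bin 3; 6 remain.
Put 7 in bin 4; 13 remain.
Put 7 in bin 4; 6 remain.
Put 7 in bin 5; 13 remain.
Put 7 in bin 5; 6 remain.
Put 6 in bin 3; 0 remain.
Put 6 in bin 4; 0 remain.
Final bins: [8,8] [8,8] [7,7,6] [7,7,6] [7,7].

5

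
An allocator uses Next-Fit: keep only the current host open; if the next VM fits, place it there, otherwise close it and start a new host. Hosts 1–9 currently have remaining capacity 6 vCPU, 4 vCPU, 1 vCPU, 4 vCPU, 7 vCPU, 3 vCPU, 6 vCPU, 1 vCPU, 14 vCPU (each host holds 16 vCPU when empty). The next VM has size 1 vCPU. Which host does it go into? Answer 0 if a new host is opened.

9

Next-Fit only looks at host 9, which has 14 vCPU free.
1 vCPU fits there.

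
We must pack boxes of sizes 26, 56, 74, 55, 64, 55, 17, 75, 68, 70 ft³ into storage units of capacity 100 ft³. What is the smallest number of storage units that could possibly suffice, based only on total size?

Total size = 26 + 56 + 74 + 55 + 64 + 55 + 17 + 75 + 68 + 70 = 560 ft³.
⌈560 / 100⌉ = 6.

6 storage units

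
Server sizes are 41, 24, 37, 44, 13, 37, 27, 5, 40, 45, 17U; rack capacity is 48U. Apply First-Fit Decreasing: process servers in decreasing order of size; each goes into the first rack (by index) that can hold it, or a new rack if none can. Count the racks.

8

Sorted descending: 45, 44, 41, 40, 37, 37, 27, 24, 17, 13, 5.
rack 1: place 45U, 3U left
rack 2: place 44U, 4U left
rack 3: place 41U, 7U left
rack 4: place 40U, 8U left
rack 5: place 37U, 11U left
rack 6: place 37U, 11U left
rack 7: place 27U, 21U left
rack 8: place 24U, 24U left
rack 7: place 17U, 4U left
rack 8: place 13U, 11U left
rack 3: place 5U, 2U left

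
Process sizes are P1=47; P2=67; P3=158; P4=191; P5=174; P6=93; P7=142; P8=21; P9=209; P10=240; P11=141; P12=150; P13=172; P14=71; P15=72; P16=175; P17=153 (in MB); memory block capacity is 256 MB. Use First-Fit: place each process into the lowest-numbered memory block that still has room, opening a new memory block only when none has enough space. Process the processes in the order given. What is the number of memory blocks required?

memory block 1: place P1 (47 MB), 209 MB left
memory block 1: place P2 (67 MB), 142 MB left
memory block 2: place P3 (158 MB), 98 MB left
memory block 3: place P4 (191 MB), 65 MB left
memory block 4: place P5 (174 MB), 82 MB left
memory block 1: place P6 (93 MB), 49 MB left
memory block 5: place P7 (142 MB), 114 MB left
memory block 1: place P8 (21 MB), 28 MB left
memory block 6: place P9 (209 MB), 47 MB left
memory block 7: place P10 (240 MB), 16 MB left
memory block 8: place P11 (141 MB), 115 MB left
memory block 9: place P12 (150 MB), 106 MB left
memory block 10: place P13 (172 MB), 84 MB left
memory block 2: place P14 (71 MB), 27 MB left
memory block 4: place P15 (72 MB), 10 MB left
memory block 11: place P16 (175 MB), 81 MB left
memory block 12: place P17 (153 MB), 103 MB left
Final memory blocks: [47,67,93,21] [158,71] [191] [174,72] [142] [209] [240] [141] [150] [172] [175] [153].

12 memory blocks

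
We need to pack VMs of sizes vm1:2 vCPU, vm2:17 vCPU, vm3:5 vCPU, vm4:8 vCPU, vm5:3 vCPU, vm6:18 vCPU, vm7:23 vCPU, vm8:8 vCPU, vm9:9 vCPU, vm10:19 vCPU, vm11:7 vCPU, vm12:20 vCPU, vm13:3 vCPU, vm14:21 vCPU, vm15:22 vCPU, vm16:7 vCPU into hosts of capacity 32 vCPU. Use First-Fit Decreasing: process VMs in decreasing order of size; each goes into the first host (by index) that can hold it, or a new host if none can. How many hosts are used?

Sorted descending: 23, 22, 21, 20, 19, 18, 17, 9, 8, 8, 7, 7, 5, 3, 3, 2.
host 1: place 23 vCPU, 9 vCPU left
host 2: place 22 vCPU, 10 vCPU left
host 3: place 21 vCPU, 11 vCPU left
host 4: place 20 vCPU, 12 vCPU left
host 5: place 19 vCPU, 13 vCPU left
host 6: place 18 vCPU, 14 vCPU left
host 7: place 17 vCPU, 15 vCPU left
host 1: place 9 vCPU, 0 vCPU left
host 2: place 8 vCPU, 2 vCPU left
host 3: place 8 vCPU, 3 vCPU left
host 4: place 7 vCPU, 5 vCPU left
host 5: place 7 vCPU, 6 vCPU left
host 4: place 5 vCPU, 0 vCPU left
host 3: place 3 vCPU, 0 vCPU left
host 5: place 3 vCPU, 3 vCPU left
host 2: place 2 vCPU, 0 vCPU left
Final hosts: [23,9] [22,8,2] [21,8,3] [20,7,5] [19,7,3] [18] [17].

7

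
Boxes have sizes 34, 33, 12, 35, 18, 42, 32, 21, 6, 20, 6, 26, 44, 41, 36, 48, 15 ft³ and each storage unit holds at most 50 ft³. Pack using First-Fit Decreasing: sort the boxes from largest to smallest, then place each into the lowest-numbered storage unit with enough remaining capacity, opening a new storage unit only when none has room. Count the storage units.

11

Sorted descending: 48, 44, 42, 41, 36, 35, 34, 33, 32, 26, 21, 20, 18, 15, 12, 6, 6.
storage unit 1: place 48 ft³, 2 ft³ left
storage unit 2: place 44 ft³, 6 ft³ left
storage unit 3: place 42 ft³, 8 ft³ left
storage unit 4: place 41 ft³, 9 ft³ left
storage unit 5: place 36 ft³, 14 ft³ left
storage unit 6: place 35 ft³, 15 ft³ left
storage unit 7: place 34 ft³, 16 ft³ left
storage unit 8: place 33 ft³, 17 ft³ left
storage unit 9: place 32 ft³, 18 ft³ left
storage unit 10: place 26 ft³, 24 ft³ left
storage unit 10: place 21 ft³, 3 ft³ left
storage unit 11: place 20 ft³, 30 ft³ left
storage unit 9: place 18 ft³, 0 ft³ left
storage unit 6: place 15 ft³, 0 ft³ left
storage unit 5: place 12 ft³, 2 ft³ left
storage unit 2: place 6 ft³, 0 ft³ left
storage unit 3: place 6 ft³, 2 ft³ left
Final storage units: [48] [44,6] [42,6] [41] [36,12] [35,15] [34] [33] [32,18] [26,21] [20].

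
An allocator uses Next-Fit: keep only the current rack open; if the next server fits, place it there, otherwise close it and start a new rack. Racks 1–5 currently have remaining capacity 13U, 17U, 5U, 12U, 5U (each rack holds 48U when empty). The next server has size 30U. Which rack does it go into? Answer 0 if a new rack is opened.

Next-Fit only looks at rack 5, which has 5U free.
30U does not fit, so a new rack is opened.

0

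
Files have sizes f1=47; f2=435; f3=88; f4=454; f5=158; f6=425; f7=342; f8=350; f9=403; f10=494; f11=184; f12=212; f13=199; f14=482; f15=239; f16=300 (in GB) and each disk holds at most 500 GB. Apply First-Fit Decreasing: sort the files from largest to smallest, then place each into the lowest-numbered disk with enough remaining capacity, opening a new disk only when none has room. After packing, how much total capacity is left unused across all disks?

688

Sorted descending: 494, 482, 454, 435, 425, 403, 350, 342, 300, 239, 212, 199, 184, 158, 88, 47.
494 GB → disk 1 (remaining 6 GB)
482 GB → disk 2 (remaining 18 GB)
454 GB → disk 3 (remaining 46 GB)
435 GB → disk 4 (remaining 65 GB)
425 GB → disk 5 (remaining 75 GB)
403 GB → disk 6 (remaining 97 GB)
350 GB → disk 7 (remaining 150 GB)
342 GB → disk 8 (remaining 158 GB)
300 GB → disk 9 (remaining 200 GB)
239 GB → disk 10 (remaining 261 GB)
212 GB → disk 10 (remaining 49 GB)
199 GB → disk 9 (remaining 1 GB)
184 GB → disk 11 (remaining 316 GB)
158 GB → disk 8 (remaining 0 GB)
88 GB → disk 6 (remaining 9 GB)
47 GB → disk 4 (remaining 18 GB)
11 disks × 500 GB = 5500 GB; used 4812 GB; unused 688 GB.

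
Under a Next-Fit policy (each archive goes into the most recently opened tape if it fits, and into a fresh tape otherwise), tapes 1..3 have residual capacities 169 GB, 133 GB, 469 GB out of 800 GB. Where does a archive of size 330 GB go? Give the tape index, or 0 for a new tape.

Next-Fit only looks at tape 3, which has 469 GB free.
330 GB fits there.

3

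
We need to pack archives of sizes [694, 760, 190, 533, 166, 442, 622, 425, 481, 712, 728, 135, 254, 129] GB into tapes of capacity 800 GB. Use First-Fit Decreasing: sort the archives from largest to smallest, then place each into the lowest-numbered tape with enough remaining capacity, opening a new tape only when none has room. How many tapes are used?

Sorted descending: 760, 728, 712, 694, 622, 533, 481, 442, 425, 254, 190, 166, 135, 129.
tape 1: place 760 GB, 40 GB left
tape 2: place 728 GB, 72 GB left
tape 3: place 712 GB, 88 GB left
tape 4: place 694 GB, 106 GB left
tape 5: place 622 GB, 178 GB left
tape 6: place 533 GB, 267 GB left
tape 7: place 481 GB, 319 GB left
tape 8: place 442 GB, 358 GB left
tape 9: place 425 GB, 375 GB left
tape 6: place 254 GB, 13 GB left
tape 7: place 190 GB, 129 GB left
tape 5: place 166 GB, 12 GB left
tape 8: place 135 GB, 223 GB left
tape 7: place 129 GB, 0 GB left
Final tapes: [760] [728] [712] [694] [622,166] [533,254] [481,190,129] [442,135] [425].

9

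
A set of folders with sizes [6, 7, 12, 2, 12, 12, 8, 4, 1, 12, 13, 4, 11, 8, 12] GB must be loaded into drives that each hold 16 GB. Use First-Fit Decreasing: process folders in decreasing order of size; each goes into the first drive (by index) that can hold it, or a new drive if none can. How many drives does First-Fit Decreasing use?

9 drives

Sorted descending: 13, 12, 12, 12, 12, 12, 11, 8, 8, 7, 6, 4, 4, 2, 1.
Put 13 GB in drive 1; 3 GB remain.
Put 12 GB in drive 2; 4 GB remain.
Put 12 GB in drive 3; 4 GB remain.
Put 12 GB in drive 4; 4 GB remain.
Put 12 GB in drive 5; 4 GB remain.
Put 12 GB in drive 6; 4 GB remain.
Put 11 GB in drive 7; 5 GB remain.
Put 8 GB in drive 8; 8 GB remain.
Put 8 GB in drive 8; 0 GB remain.
Put 7 GB in drive 9; 9 GB remain.
Put 6 GB in drive 9; 3 GB remain.
Put 4 GB in drive 2; 0 GB remain.
Put 4 GB in drive 3; 0 GB remain.
Put 2 GB in drive 1; 1 GB remain.
Put 1 GB in drive 1; 0 GB remain.
Final drives: [13,2,1] [12,4] [12,4] [12] [12] [12] [11] [8,8] [7,6].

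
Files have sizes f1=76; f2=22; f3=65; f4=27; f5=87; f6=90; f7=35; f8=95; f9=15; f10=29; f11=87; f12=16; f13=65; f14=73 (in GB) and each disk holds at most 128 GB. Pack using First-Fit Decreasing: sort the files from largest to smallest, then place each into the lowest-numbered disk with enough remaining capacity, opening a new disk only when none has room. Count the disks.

8 disks

Sorted descending: 95, 90, 87, 87, 76, 73, 65, 65, 35, 29, 27, 22, 16, 15.
disk 1: place 95 GB, 33 GB left
disk 2: place 90 GB, 38 GB left
disk 3: place 87 GB, 41 GB left
disk 4: place 87 GB, 41 GB left
disk 5: place 76 GB, 52 GB left
disk 6: place 73 GB, 55 GB left
disk 7: place 65 GB, 63 GB left
disk 8: place 65 GB, 63 GB left
disk 2: place 35 GB, 3 GB left
disk 1: place 29 GB, 4 GB left
disk 3: place 27 GB, 14 GB left
disk 4: place 22 GB, 19 GB left
disk 4: place 16 GB, 3 GB left
disk 5: place 15 GB, 37 GB left
Final disks: [95,29] [90,35] [87,27] [87,22,16] [76,15] [73] [65] [65].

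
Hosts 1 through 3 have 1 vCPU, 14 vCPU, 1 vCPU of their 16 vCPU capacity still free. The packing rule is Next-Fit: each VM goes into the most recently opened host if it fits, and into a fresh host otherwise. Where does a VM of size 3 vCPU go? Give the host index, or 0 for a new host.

Next-Fit only looks at host 3, which has 1 vCPU free.
3 vCPU does not fit, so a new host is opened.

0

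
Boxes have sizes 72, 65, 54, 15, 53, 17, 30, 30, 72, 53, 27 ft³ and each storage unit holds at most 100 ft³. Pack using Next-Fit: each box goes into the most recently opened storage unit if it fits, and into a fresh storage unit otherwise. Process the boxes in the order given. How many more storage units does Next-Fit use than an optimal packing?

Next-Fit: [72] [65] [54,15] [53,17,30] [30] [72] [53,27] → 7 storage units.
6 boxes exceed 50 ft³ (half the capacity), and no two of those can share a storage unit, so at least 6 storage units are needed.
An optimal packing achieves that bound: [72,27] [72,17] [65,30] [54,30,15] [53] [53] → 6 storage units.
Excess: 7 − 6 = 1.

1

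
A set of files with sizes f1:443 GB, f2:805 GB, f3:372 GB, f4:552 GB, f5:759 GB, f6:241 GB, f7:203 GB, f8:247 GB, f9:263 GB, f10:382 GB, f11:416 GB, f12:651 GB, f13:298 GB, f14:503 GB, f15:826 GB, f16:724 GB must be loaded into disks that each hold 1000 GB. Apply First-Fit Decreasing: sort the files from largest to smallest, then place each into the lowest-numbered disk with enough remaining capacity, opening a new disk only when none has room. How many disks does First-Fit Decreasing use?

9

Sorted descending: 826, 805, 759, 724, 651, 552, 503, 443, 416, 382, 372, 298, 263, 247, 241, 203.
826 GB → disk 1 (remaining 174 GB)
805 GB → disk 2 (remaining 195 GB)
759 GB → disk 3 (remaining 241 GB)
724 GB → disk 4 (remaining 276 GB)
651 GB → disk 5 (remaining 349 GB)
552 GB → disk 6 (remaining 448 GB)
503 GB → disk 7 (remaining 497 GB)
443 GB → disk 6 (remaining 5 GB)
416 GB → disk 7 (remaining 81 GB)
382 GB → disk 8 (remaining 618 GB)
372 GB → disk 8 (remaining 246 GB)
298 GB → disk 5 (remaining 51 GB)
263 GB → disk 4 (remaining 13 GB)
247 GB → disk 9 (remaining 753 GB)
241 GB → disk 3 (remaining 0 GB)
203 GB → disk 8 (remaining 43 GB)
Final disks: [826] [805] [759,241] [724,263] [651,298] [552,443] [503,416] [382,372,203] [247].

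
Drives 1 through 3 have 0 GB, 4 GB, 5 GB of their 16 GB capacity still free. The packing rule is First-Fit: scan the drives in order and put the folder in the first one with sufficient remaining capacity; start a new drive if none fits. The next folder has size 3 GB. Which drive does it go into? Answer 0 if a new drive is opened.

2

Drives with room: drive 2 (4 GB), drive 3 (5 GB).
The first with room is drive 2.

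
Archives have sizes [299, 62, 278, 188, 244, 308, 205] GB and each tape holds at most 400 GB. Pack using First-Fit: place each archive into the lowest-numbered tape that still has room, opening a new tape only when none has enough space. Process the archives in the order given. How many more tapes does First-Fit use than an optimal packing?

0

First-Fit: [299,62] [278] [188,205] [244] [308] → 5 tapes.
5 archives exceed 200 GB (half the capacity), and no two of those can share a tape, so at least 5 tapes are needed.
So 5 is already optimal.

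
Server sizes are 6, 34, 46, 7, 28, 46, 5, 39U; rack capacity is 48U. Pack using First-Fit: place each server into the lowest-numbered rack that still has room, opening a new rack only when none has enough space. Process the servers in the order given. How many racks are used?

rack 1: place 6U, 42U left
rack 1: place 34U, 8U left
rack 2: place 46U, 2U left
rack 1: place 7U, 1U left
rack 3: place 28U, 20U left
rack 4: place 46U, 2U left
rack 3: place 5U, 15U left
rack 5: place 39U, 9U left
Final racks: [6,34,7] [46] [28,5] [46] [39].

5 racks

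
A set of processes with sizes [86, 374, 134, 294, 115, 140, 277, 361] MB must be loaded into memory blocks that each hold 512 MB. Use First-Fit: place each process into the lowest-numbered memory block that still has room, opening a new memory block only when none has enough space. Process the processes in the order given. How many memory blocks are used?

86 MB → memory block 1 (remaining 426 MB)
374 MB → memory block 1 (remaining 52 MB)
134 MB → memory block 2 (remaining 378 MB)
294 MB → memory block 2 (remaining 84 MB)
115 MB → memory block 3 (remaining 397 MB)
140 MB → memory block 3 (remaining 257 MB)
277 MB → memory block 4 (remaining 235 MB)
361 MB → memory block 5 (remaining 151 MB)
Final memory blocks: [86,374] [134,294] [115,140] [277] [361].

5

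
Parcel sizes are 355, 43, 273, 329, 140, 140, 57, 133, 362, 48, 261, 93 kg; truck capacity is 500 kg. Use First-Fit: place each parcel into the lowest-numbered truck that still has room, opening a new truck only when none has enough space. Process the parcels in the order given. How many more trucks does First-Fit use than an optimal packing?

0

First-Fit: [355,43,57] [273,140,48] [329,140] [133,362] [261,93] → 5 trucks.
Total size 2234 kg; any packing needs at least ⌈2234/500⌉ = 5 trucks.
So 5 is already optimal.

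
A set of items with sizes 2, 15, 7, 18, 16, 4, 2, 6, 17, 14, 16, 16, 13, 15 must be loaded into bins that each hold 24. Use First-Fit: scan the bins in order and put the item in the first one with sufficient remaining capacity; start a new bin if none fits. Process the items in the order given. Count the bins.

bin 1: place 2, 22 left
bin 1: place 15, 7 left
bin 1: place 7, 0 left
bin 2: place 18, 6 left
bin 3: place 16, 8 left
bin 2: place 4, 2 left
bin 2: place 2, 0 left
bin 3: place 6, 2 left
bin 4: place 17, 7 left
bin 5: place 14, 10 left
bin 6: place 16, 8 left
bin 7: place 16, 8 left
bin 8: place 13, 11 left
bin 9: place 15, 9 left
Final bins: [2,15,7] [18,4,2] [16,6] [17] [14] [16] [16] [13] [15].

9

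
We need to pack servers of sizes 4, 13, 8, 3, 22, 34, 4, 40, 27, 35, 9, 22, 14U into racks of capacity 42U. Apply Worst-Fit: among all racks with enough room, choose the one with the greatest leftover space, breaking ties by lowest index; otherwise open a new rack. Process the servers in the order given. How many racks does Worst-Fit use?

7 racks

rack 1: place 4U, 38U left
rack 1: place 13U, 25U left
rack 1: place 8U, 17U left
rack 1: place 3U, 14U left
rack 2: place 22U, 20U left
rack 3: place 34U, 8U left
rack 2: place 4U, 16U left
rack 4: place 40U, 2U left
rack 5: place 27U, 15U left
rack 6: place 35U, 7U left
rack 2: place 9U, 7U left
rack 7: place 22U, 20U left
rack 7: place 14U, 6U left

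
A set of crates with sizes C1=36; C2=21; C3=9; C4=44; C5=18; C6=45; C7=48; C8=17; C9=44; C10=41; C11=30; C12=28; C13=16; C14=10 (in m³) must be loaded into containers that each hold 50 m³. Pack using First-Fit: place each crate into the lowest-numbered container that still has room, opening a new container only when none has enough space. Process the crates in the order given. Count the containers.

C1 (36 m³) → container 1 (remaining 14 m³)
C2 (21 m³) → container 2 (remaining 29 m³)
C3 (9 m³) → container 1 (remaining 5 m³)
C4 (44 m³) → container 3 (remaining 6 m³)
C5 (18 m³) → container 2 (remaining 11 m³)
C6 (45 m³) → container 4 (remaining 5 m³)
C7 (48 m³) → container 5 (remaining 2 m³)
C8 (17 m³) → container 6 (remaining 33 m³)
C9 (44 m³) → container 7 (remaining 6 m³)
C10 (41 m³) → container 8 (remaining 9 m³)
C11 (30 m³) → container 6 (remaining 3 m³)
C12 (28 m³) → container 9 (remaining 22 m³)
C13 (16 m³) → container 9 (remaining 6 m³)
C14 (10 m³) → container 2 (remaining 1 m³)

9 containers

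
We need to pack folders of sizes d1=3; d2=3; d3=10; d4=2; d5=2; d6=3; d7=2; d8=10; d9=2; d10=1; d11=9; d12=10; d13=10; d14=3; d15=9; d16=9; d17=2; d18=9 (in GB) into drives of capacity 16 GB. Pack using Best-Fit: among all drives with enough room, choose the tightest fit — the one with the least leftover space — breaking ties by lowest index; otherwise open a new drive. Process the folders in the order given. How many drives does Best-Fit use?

9

d1 (3 GB) → drive 1 (remaining 13 GB)
d2 (3 GB) → drive 1 (remaining 10 GB)
d3 (10 GB) → drive 1 (remaining 0 GB)
d4 (2 GB) → drive 2 (remaining 14 GB)
d5 (2 GB) → drive 2 (remaining 12 GB)
d6 (3 GB) → drive 2 (remaining 9 GB)
d7 (2 GB) → drive 2 (remaining 7 GB)
d8 (10 GB) → drive 3 (remaining 6 GB)
d9 (2 GB) → drive 3 (remaining 4 GB)
d10 (1 GB) → drive 3 (remaining 3 GB)
d11 (9 GB) → drive 4 (remaining 7 GB)
d12 (10 GB) → drive 5 (remaining 6 GB)
d13 (10 GB) → drive 6 (remaining 6 GB)
d14 (3 GB) → drive 3 (remaining 0 GB)
d15 (9 GB) → drive 7 (remaining 7 GB)
d16 (9 GB) → drive 8 (remaining 7 GB)
d17 (2 GB) → drive 5 (remaining 4 GB)
d18 (9 GB) → drive 9 (remaining 7 GB)
Final drives: [3,3,10] [2,2,3,2] [10,2,1,3] [9] [10,2] [10] [9] [9] [9].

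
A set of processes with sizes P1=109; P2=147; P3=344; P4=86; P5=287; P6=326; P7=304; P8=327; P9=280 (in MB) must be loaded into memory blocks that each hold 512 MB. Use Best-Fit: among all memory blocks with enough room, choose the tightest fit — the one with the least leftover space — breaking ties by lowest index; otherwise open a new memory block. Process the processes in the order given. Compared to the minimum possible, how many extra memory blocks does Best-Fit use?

Best-Fit: [109,147] [344,86] [287] [326] [304] [327] [280] → 7 memory blocks.
6 processes exceed 256 MB (half the capacity), and no two of those can share a memory block, so at least 6 memory blocks are needed.
An optimal packing achieves that bound: [344,147] [327,109] [326,86] [304] [287] [280] → 6 memory blocks.
Excess: 7 − 6 = 1.

1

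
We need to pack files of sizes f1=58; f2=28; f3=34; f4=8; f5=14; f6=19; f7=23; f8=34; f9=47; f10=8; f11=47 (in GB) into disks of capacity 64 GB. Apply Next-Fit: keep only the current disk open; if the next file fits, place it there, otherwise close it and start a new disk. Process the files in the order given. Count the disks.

6 disks

disk 1: place f1 (58 GB), 6 GB left
disk 2: place f2 (28 GB), 36 GB left
disk 2: place f3 (34 GB), 2 GB left
disk 3: place f4 (8 GB), 56 GB left
disk 3: place f5 (14 GB), 42 GB left
disk 3: place f6 (19 GB), 23 GB left
disk 3: place f7 (23 GB), 0 GB left
disk 4: place f8 (34 GB), 30 GB left
disk 5: place f9 (47 GB), 17 GB left
disk 5: place f10 (8 GB), 9 GB left
disk 6: place f11 (47 GB), 17 GB left
Final disks: [58] [28,34] [8,14,19,23] [34] [47,8] [47].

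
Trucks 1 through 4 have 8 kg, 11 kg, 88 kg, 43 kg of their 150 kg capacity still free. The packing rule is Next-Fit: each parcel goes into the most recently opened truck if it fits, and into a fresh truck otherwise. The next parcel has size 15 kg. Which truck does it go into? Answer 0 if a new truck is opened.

Next-Fit only looks at truck 4, which has 43 kg free.
15 kg fits there.

4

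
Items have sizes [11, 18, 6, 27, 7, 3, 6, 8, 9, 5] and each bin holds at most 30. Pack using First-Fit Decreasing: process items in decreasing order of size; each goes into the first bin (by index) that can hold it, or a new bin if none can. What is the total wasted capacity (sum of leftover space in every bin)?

Sorted descending: 27, 18, 11, 9, 8, 7, 6, 6, 5, 3.
27 → bin 1 (remaining 3)
18 → bin 2 (remaining 12)
11 → bin 2 (remaining 1)
9 → bin 3 (remaining 21)
8 → bin 3 (remaining 13)
7 → bin 3 (remaining 6)
6 → bin 3 (remaining 0)
6 → bin 4 (remaining 24)
5 → bin 4 (remaining 19)
3 → bin 1 (remaining 0)
4 bins × 30 = 120; used 100; unused 20.

20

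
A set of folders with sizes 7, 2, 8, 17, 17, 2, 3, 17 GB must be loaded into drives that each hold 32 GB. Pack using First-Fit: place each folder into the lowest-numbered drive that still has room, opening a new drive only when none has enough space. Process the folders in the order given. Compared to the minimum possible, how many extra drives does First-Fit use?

First-Fit: [7,2,8,2,3] [17] [17] [17] → 4 drives.
Total size 73 GB; any packing needs at least ⌈73/32⌉ = 3 drives.
An optimal packing achieves that bound: [17,8,7] [17,3,2,2] [17] → 3 drives.
Excess: 4 − 3 = 1.

1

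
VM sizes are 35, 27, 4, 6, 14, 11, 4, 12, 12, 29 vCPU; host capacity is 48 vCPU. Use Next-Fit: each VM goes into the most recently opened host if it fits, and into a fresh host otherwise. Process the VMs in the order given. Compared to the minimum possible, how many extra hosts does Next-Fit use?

0

Next-Fit: [35] [27,4,6] [14,11,4,12] [12,29] → 4 hosts.
Total size 154 vCPU; any packing needs at least ⌈154/48⌉ = 4 hosts.
So 4 is already optimal.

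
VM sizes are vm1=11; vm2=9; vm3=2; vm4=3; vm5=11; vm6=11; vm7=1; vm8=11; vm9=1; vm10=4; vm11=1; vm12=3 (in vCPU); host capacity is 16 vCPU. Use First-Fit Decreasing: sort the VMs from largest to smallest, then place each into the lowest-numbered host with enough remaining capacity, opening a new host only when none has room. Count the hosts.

Sorted descending: 11, 11, 11, 11, 9, 4, 3, 3, 2, 1, 1, 1.
Put 11 vCPU in host 1; 5 vCPU remain.
Put 11 vCPU in host 2; 5 vCPU remain.
Put 11 vCPU in host 3; 5 vCPU remain.
Put 11 vCPU in host 4; 5 vCPU remain.
Put 9 vCPU in host 5; 7 vCPU remain.
Put 4 vCPU in host 1; 1 vCPU remain.
Put 3 vCPU in host 2; 2 vCPU remain.
Put 3 vCPU in host 3; 2 vCPU remain.
Put 2 vCPU in host 2; 0 vCPU remain.
Put 1 vCPU in host 1; 0 vCPU remain.
Put 1 vCPU in host 3; 1 vCPU remain.
Put 1 vCPU in host 3; 0 vCPU remain.

5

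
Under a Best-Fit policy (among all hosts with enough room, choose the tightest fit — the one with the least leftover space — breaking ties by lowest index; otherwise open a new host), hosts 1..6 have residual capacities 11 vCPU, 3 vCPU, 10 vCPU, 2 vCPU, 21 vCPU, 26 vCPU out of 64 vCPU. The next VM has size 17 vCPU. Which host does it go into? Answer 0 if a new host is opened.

5

Hosts with room: host 5 (21 vCPU), host 6 (26 vCPU).
Tightest fit is host 5 with 21 vCPU free.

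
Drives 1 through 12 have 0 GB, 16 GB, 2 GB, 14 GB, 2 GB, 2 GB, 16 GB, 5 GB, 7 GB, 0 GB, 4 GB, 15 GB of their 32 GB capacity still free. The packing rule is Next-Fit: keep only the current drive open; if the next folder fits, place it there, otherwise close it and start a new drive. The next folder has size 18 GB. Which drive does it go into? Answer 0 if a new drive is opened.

0

Next-Fit only looks at drive 12, which has 15 GB free.
18 GB does not fit, so a new drive is opened.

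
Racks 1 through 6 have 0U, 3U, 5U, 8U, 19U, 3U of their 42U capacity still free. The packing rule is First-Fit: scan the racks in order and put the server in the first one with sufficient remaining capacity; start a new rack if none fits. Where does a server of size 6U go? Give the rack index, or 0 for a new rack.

4

Racks with room: rack 4 (8U), rack 5 (19U).
The first with room is rack 4.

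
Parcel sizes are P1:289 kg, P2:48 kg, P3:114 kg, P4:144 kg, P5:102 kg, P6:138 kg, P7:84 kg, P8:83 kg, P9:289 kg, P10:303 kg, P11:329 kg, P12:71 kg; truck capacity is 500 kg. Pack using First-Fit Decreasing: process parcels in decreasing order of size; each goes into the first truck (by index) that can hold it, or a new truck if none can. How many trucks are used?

5 trucks

Sorted descending: 329, 303, 289, 289, 144, 138, 114, 102, 84, 83, 71, 48.
329 kg → truck 1 (remaining 171 kg)
303 kg → truck 2 (remaining 197 kg)
289 kg → truck 3 (remaining 211 kg)
289 kg → truck 4 (remaining 211 kg)
144 kg → truck 1 (remaining 27 kg)
138 kg → truck 2 (remaining 59 kg)
114 kg → truck 3 (remaining 97 kg)
102 kg → truck 4 (remaining 109 kg)
84 kg → truck 3 (remaining 13 kg)
83 kg → truck 4 (remaining 26 kg)
71 kg → truck 5 (remaining 429 kg)
48 kg → truck 2 (remaining 11 kg)
Final trucks: [329,144] [303,138,48] [289,114,84] [289,102,83] [71].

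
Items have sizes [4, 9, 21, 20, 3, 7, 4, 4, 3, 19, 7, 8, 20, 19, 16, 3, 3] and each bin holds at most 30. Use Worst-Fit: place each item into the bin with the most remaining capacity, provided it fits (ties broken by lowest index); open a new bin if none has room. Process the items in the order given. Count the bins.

7

Put 4 in bin 1; 26 remain.
Put 9 in bin 1; 17 remain.
Put 21 in bin 2; 9 remain.
Put 20 in bin 3; 10 remain.
Put 3 in bin 1; 14 remain.
Put 7 in bin 1; 7 remain.
Put 4 in bin 3; 6 remain.
Put 4 in bin 2; 5 remain.
Put 3 in bin 1; 4 remain.
Put 19 in bin 4; 11 remain.
Put 7 in bin 4; 4 remain.
Put 8 in bin 5; 22 remain.
Put 20 in bin 5; 2 remain.
Put 19 in bin 6; 11 remain.
Put 16 in bin 7; 14 remain.
Put 3 in bin 7; 11 remain.
Put 3 in bin 6; 8 remain.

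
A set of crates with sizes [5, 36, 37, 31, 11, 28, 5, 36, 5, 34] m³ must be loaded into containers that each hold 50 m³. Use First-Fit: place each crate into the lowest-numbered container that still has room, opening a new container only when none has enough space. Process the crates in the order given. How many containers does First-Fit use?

6 containers

container 1: place 5 m³, 45 m³ left
container 1: place 36 m³, 9 m³ left
container 2: place 37 m³, 13 m³ left
container 3: place 31 m³, 19 m³ left
container 2: place 11 m³, 2 m³ left
container 4: place 28 m³, 22 m³ left
container 1: place 5 m³, 4 m³ left
container 5: place 36 m³, 14 m³ left
container 3: place 5 m³, 14 m³ left
container 6: place 34 m³, 16 m³ left
Final containers: [5,36,5] [37,11] [31,5] [28] [36] [34].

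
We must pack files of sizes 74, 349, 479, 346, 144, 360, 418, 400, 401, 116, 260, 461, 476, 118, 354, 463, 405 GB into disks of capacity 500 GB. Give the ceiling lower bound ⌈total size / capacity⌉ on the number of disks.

12 disks

Total size = 74 + 349 + 479 + 346 + 144 + 360 + 418 + 400 + 401 + 116 + 260 + 461 + 476 + 118 + 354 + 463 + 405 = 5624 GB.
⌈5624 / 500⌉ = 12.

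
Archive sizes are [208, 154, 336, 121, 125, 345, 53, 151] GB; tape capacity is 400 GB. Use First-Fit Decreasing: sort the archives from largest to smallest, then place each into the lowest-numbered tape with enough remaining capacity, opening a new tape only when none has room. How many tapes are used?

4

Sorted descending: 345, 336, 208, 154, 151, 125, 121, 53.
tape 1: place 345 GB, 55 GB left
tape 2: place 336 GB, 64 GB left
tape 3: place 208 GB, 192 GB left
tape 3: place 154 GB, 38 GB left
tape 4: place 151 GB, 249 GB left
tape 4: place 125 GB, 124 GB left
tape 4: place 121 GB, 3 GB left
tape 1: place 53 GB, 2 GB left
Final tapes: [345,53] [336] [208,154] [151,125,121].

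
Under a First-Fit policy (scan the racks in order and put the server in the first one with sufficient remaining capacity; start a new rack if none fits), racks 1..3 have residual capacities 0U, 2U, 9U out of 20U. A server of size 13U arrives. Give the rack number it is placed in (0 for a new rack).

No rack has ≥ 13U free, so a new rack is opened.

0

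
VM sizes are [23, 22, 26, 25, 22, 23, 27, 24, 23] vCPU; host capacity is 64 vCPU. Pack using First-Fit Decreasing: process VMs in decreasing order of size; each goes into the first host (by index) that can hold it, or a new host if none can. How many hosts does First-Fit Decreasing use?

5

Sorted descending: 27, 26, 25, 24, 23, 23, 23, 22, 22.
host 1: place 27 vCPU, 37 vCPU left
host 1: place 26 vCPU, 11 vCPU left
host 2: place 25 vCPU, 39 vCPU left
host 2: place 24 vCPU, 15 vCPU left
host 3: place 23 vCPU, 41 vCPU left
host 3: place 23 vCPU, 18 vCPU left
host 4: place 23 vCPU, 41 vCPU left
host 4: place 22 vCPU, 19 vCPU left
host 5: place 22 vCPU, 42 vCPU left
Final hosts: [27,26] [25,24] [23,23] [23,22] [22].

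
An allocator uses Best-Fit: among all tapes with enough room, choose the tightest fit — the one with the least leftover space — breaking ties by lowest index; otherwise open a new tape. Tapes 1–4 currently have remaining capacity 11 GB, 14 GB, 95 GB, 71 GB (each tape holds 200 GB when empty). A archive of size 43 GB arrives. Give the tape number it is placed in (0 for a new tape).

4

Tapes with room: tape 3 (95 GB), tape 4 (71 GB).
Tightest fit is tape 4 with 71 GB free.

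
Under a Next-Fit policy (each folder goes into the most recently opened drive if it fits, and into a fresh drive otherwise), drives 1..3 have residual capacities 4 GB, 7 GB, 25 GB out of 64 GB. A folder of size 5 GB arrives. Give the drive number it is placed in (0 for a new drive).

Next-Fit only looks at drive 3, which has 25 GB free.
5 GB fits there.

3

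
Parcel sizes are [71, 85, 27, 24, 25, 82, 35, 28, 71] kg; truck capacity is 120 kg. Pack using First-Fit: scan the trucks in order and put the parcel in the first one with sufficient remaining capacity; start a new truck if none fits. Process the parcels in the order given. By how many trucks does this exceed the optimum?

1

First-Fit: [71,27] [85,24] [25,82] [35,28] [71] → 5 trucks.
Total size 448 kg; any packing needs at least ⌈448/120⌉ = 4 trucks.
An optimal packing achieves that bound: [85,35] [82,28] [71,27] [71,25,24] → 4 trucks.
Excess: 5 − 4 = 1.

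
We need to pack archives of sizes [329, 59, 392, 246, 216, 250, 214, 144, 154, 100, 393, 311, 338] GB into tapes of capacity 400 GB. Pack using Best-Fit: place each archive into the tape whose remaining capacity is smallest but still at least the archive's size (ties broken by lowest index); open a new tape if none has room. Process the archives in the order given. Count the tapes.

tape 1: place 329 GB, 71 GB left
tape 1: place 59 GB, 12 GB left
tape 2: place 392 GB, 8 GB left
tape 3: place 246 GB, 154 GB left
tape 4: place 216 GB, 184 GB left
tape 5: place 250 GB, 150 GB left
tape 6: place 214 GB, 186 GB left
tape 5: place 144 GB, 6 GB left
tape 3: place 154 GB, 0 GB left
tape 4: place 100 GB, 84 GB left
tape 7: place 393 GB, 7 GB left
tape 8: place 311 GB, 89 GB left
tape 9: place 338 GB, 62 GB left

9 tapes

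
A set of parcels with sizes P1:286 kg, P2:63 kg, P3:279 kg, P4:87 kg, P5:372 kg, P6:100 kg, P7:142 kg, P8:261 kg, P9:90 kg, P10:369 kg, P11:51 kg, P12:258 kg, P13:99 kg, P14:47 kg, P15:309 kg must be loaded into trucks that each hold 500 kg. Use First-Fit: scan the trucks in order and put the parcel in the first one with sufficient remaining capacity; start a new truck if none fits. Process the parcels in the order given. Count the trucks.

7 trucks

Put P1 (286 kg) in truck 1; 214 kg remain.
Put P2 (63 kg) in truck 1; 151 kg remain.
Put P3 (279 kg) in truck 2; 221 kg remain.
Put P4 (87 kg) in truck 1; 64 kg remain.
Put P5 (372 kg) in truck 3; 128 kg remain.
Put P6 (100 kg) in truck 2; 121 kg remain.
Put P7 (142 kg) in truck 4; 358 kg remain.
Put P8 (261 kg) in truck 4; 97 kg remain.
Put P9 (90 kg) in truck 2; 31 kg remain.
Put P10 (369 kg) in truck 5; 131 kg remain.
Put P11 (51 kg) in truck 1; 13 kg remain.
Put P12 (258 kg) in truck 6; 242 kg remain.
Put P13 (99 kg) in truck 3; 29 kg remain.
Put P14 (47 kg) in truck 4; 50 kg remain.
Put P15 (309 kg) in truck 7; 191 kg remain.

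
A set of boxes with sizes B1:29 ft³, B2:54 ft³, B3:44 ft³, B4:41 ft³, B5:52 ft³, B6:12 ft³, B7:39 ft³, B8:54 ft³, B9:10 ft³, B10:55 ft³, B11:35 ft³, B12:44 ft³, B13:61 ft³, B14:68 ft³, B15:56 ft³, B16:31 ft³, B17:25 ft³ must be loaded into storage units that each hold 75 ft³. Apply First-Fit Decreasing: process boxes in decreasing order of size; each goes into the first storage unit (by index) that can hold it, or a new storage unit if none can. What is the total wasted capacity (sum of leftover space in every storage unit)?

115

Sorted descending: 68, 61, 56, 55, 54, 54, 52, 44, 44, 41, 39, 35, 31, 29, 25, 12, 10.
storage unit 1: place 68 ft³, 7 ft³ left
storage unit 2: place 61 ft³, 14 ft³ left
storage unit 3: place 56 ft³, 19 ft³ left
storage unit 4: place 55 ft³, 20 ft³ left
storage unit 5: place 54 ft³, 21 ft³ left
storage unit 6: place 54 ft³, 21 ft³ left
storage unit 7: place 52 ft³, 23 ft³ left
storage unit 8: place 44 ft³, 31 ft³ left
storage unit 9: place 44 ft³, 31 ft³ left
storage unit 10: place 41 ft³, 34 ft³ left
storage unit 11: place 39 ft³, 36 ft³ left
storage unit 11: place 35 ft³, 1 ft³ left
storage unit 8: place 31 ft³, 0 ft³ left
storage unit 9: place 29 ft³, 2 ft³ left
storage unit 10: place 25 ft³, 9 ft³ left
storage unit 2: place 12 ft³, 2 ft³ left
storage unit 3: place 10 ft³, 9 ft³ left
11 storage units × 75 ft³ = 825 ft³; used 710 ft³; unused 115 ft³.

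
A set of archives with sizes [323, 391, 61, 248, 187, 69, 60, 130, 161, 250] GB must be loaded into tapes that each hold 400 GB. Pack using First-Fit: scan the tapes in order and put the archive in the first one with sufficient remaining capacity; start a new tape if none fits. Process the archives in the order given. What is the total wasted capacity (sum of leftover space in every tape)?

323 GB → tape 1 (remaining 77 GB)
391 GB → tape 2 (remaining 9 GB)
61 GB → tape 1 (remaining 16 GB)
248 GB → tape 3 (remaining 152 GB)
187 GB → tape 4 (remaining 213 GB)
69 GB → tape 3 (remaining 83 GB)
60 GB → tape 3 (remaining 23 GB)
130 GB → tape 4 (remaining 83 GB)
161 GB → tape 5 (remaining 239 GB)
250 GB → tape 6 (remaining 150 GB)
6 tapes × 400 GB = 2400 GB; used 1880 GB; unused 520 GB.

520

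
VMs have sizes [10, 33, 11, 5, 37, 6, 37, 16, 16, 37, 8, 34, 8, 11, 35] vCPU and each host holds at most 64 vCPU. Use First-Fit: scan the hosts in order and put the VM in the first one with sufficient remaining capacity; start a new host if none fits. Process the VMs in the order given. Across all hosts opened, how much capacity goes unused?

Put 10 vCPU in host 1; 54 vCPU remain.
Put 33 vCPU in host 1; 21 vCPU remain.
Put 11 vCPU in host 1; 10 vCPU remain.
Put 5 vCPU in host 1; 5 vCPU remain.
Put 37 vCPU in host 2; 27 vCPU remain.
Put 6 vCPU in host 2; 21 vCPU remain.
Put 37 vCPU in host 3; 27 vCPU remain.
Put 16 vCPU in host 2; 5 vCPU remain.
Put 16 vCPU in host 3; 11 vCPU remain.
Put 37 vCPU in host 4; 27 vCPU remain.
Put 8 vCPU in host 3; 3 vCPU remain.
Put 34 vCPU in host 5; 30 vCPU remain.
Put 8 vCPU in host 4; 19 vCPU remain.
Put 11 vCPU in host 4; 8 vCPU remain.
Put 35 vCPU in host 6; 29 vCPU remain.
6 hosts × 64 vCPU = 384 vCPU; used 304 vCPU; unused 80 vCPU.

80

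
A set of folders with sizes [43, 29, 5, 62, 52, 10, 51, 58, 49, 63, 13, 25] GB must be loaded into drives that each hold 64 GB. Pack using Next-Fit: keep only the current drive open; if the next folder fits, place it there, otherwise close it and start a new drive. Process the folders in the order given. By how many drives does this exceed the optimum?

Next-Fit: [43] [29,5] [62] [52,10] [51] [58] [49] [63] [13,25] → 9 drives.
Total size 460 GB; any packing needs at least ⌈460/64⌉ = 8 drives.
An optimal packing achieves that bound: [63] [62] [58,5] [52,10] [51,13] [49] [43] [29,25] → 8 drives.
Excess: 9 − 8 = 1.

1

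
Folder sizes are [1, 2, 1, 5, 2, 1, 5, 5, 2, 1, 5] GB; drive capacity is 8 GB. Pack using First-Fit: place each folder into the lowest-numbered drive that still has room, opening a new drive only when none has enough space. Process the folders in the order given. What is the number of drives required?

drive 1: place 1 GB, 7 GB left
drive 1: place 2 GB, 5 GB left
drive 1: place 1 GB, 4 GB left
drive 2: place 5 GB, 3 GB left
drive 1: place 2 GB, 2 GB left
drive 1: place 1 GB, 1 GB left
drive 3: place 5 GB, 3 GB left
drive 4: place 5 GB, 3 GB left
drive 2: place 2 GB, 1 GB left
drive 1: place 1 GB, 0 GB left
drive 5: place 5 GB, 3 GB left

5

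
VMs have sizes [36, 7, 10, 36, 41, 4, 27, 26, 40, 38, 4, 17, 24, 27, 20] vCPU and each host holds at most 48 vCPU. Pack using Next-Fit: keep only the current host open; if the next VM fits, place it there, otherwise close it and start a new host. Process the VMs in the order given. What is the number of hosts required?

36 vCPU → host 1 (remaining 12 vCPU)
7 vCPU → host 1 (remaining 5 vCPU)
10 vCPU → host 2 (remaining 38 vCPU)
36 vCPU → host 2 (remaining 2 vCPU)
41 vCPU → host 3 (remaining 7 vCPU)
4 vCPU → host 3 (remaining 3 vCPU)
27 vCPU → host 4 (remaining 21 vCPU)
26 vCPU → host 5 (remaining 22 vCPU)
40 vCPU → host 6 (remaining 8 vCPU)
38 vCPU → host 7 (remaining 10 vCPU)
4 vCPU → host 7 (remaining 6 vCPU)
17 vCPU → host 8 (remaining 31 vCPU)
24 vCPU → host 8 (remaining 7 vCPU)
27 vCPU → host 9 (remaining 21 vCPU)
20 vCPU → host 9 (remaining 1 vCPU)

9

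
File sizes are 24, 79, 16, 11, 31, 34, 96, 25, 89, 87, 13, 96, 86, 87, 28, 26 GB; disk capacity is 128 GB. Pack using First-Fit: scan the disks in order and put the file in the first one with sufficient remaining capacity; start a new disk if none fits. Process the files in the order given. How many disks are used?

8 disks

disk 1: place 24 GB, 104 GB left
disk 1: place 79 GB, 25 GB left
disk 1: place 16 GB, 9 GB left
disk 2: place 11 GB, 117 GB left
disk 2: place 31 GB, 86 GB left
disk 2: place 34 GB, 52 GB left
disk 3: place 96 GB, 32 GB left
disk 2: place 25 GB, 27 GB left
disk 4: place 89 GB, 39 GB left
disk 5: place 87 GB, 41 GB left
disk 2: place 13 GB, 14 GB left
disk 6: place 96 GB, 32 GB left
disk 7: place 86 GB, 42 GB left
disk 8: place 87 GB, 41 GB left
disk 3: place 28 GB, 4 GB left
disk 4: place 26 GB, 13 GB left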